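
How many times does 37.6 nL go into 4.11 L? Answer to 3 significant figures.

(4.11) / (37.6 × 10⁻⁹) = 0.1093 × 10⁹

109000000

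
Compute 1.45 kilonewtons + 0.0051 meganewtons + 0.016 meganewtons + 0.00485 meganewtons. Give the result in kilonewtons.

In kilonewtons:
  1.45 kilonewtons → 1.45
  0.0051 meganewtons = 0.0051e3 kilonewtons = 5.1
  0.016 meganewtons = 0.016e3 kilonewtons = 16
  0.00485 meganewtons = 0.00485e3 kilonewtons = 4.85
Sum: 1.45 + 5.1 + 16 + 4.85 = 27.4

27.4 kilonewtons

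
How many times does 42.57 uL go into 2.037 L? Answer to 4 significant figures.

(2.037) / (42.57e-6) = 0.047851e6

47850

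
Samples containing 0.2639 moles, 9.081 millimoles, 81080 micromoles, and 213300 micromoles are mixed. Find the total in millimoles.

567.361 millimoles

In millimoles:
  0.2639 moles = 0.2639 × 10³ millimoles = 263.9
  9.081 millimoles → 9.081
  81080 micromoles = 81080 × 10⁻³ millimoles = 81.08
  213300 micromoles = 213300 × 10⁻³ millimoles = 213.3
Sum: 263.9 + 9.081 + 81.08 + 213.3 = 567.361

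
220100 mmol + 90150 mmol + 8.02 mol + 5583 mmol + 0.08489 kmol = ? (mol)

In mol:
  220100 mmol = 220100 × 10⁻³ mol = 220.1
  90150 mmol = 90150 × 10⁻³ mol = 90.15
  8.02 mol → 8.02
  5583 mmol = 5583 × 10⁻³ mol = 5.583
  0.08489 kmol = 0.08489 × 10³ mol = 84.89
Sum: 220.1 + 90.15 + 8.02 + 5.583 + 84.89 = 408.743

408.743 mol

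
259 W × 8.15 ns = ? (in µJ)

2.11085 µJ

259 × 8.15 × 10^-9 = 2110.85 × 10^-9 J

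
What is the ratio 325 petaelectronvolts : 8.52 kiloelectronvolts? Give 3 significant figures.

38100000000000

(325 × 10^15) / (8.52 × 10^3) = 38.15 × 10^12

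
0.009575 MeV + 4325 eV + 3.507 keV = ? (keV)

17.407 keV

In keV:
  0.009575 MeV = 0.009575e3 keV = 9.575
  4325 eV = 4325e-3 keV = 4.325
  3.507 keV → 3.507
Sum: 9.575 + 4.325 + 3.507 = 17.407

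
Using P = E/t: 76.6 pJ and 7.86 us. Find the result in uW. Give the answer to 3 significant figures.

9.75 uW

(76.6e-12) / (7.86e-6) = 9.7455e-6 W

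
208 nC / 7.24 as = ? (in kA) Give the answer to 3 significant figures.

(208 × 10^-9) / (7.24 × 10^-18) = 28.729 × 10^9 A

28700000 kA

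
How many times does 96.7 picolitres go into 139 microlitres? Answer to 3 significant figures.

1440000

(139 × 10⁻⁶) / (96.7 × 10⁻¹²) = 1.437 × 10⁶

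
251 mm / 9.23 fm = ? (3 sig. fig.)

(251e-3) / (9.23e-15) = 27.19e12

27200000000000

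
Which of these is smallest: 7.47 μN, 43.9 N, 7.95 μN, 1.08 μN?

1.08 μN

7.47 μN = 0.00000747 N
43.9 N = 43.9 N
7.95 μN = 0.00000795 N
1.08 μN = 0.00000108 N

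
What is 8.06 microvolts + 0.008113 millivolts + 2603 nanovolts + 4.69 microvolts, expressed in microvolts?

In microvolts:
  8.06 microvolts → 8.06
  0.008113 millivolts = 0.008113 × 10^3 microvolts = 8.113
  2603 nanovolts = 2603 × 10^-3 microvolts = 2.603
  4.69 microvolts → 4.69
Sum: 8.06 + 8.113 + 2.603 + 4.69 = 23.466

23.466 microvolts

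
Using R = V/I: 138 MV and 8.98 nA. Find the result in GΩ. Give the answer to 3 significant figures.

15400000 GΩ

(138e6) / (8.98e-9) = 15.367e15 Ω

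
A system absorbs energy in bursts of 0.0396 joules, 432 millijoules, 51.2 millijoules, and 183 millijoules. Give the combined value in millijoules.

705.8 millijoules

In millijoules:
  0.0396 joules = 0.0396 × 10^3 millijoules = 39.6
  432 millijoules → 432
  51.2 millijoules → 51.2
  183 millijoules → 183
Sum: 39.6 + 432 + 51.2 + 183 = 705.8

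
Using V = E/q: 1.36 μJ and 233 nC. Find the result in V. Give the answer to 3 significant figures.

5.84 V

(1.36 × 10^-6) / (233 × 10^-9) = 0.0058369 × 10^3 V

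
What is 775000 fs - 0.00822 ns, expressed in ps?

In ps:
  775000 fs = 775000 × 10^-3 ps = 775
  0.00822 ns = 0.00822 × 10^3 ps = 8.22
Difference: 775 - 8.22 = 766.78

766.78 ps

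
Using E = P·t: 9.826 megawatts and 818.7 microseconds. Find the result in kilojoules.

8.0445462 kilojoules

9.826e6 × 818.7e-6 = 8044.5462 J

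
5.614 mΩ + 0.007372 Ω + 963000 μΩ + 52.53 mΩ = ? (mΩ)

In mΩ:
  5.614 mΩ → 5.614
  0.007372 Ω = 0.007372 × 10³ mΩ = 7.372
  963000 μΩ = 963000 × 10⁻³ mΩ = 963
  52.53 mΩ → 52.53
Sum: 5.614 + 7.372 + 963 + 52.53 = 1028.516

1028.516 mΩ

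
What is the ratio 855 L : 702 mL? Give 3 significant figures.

(855) / (702 × 10^-3) = 1.218 × 10^3

1220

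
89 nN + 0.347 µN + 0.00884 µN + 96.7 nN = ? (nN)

In nN:
  89 nN → 89
  0.347 µN = 0.347 × 10^3 nN = 347
  0.00884 µN = 0.00884 × 10^3 nN = 8.84
  96.7 nN → 96.7
Sum: 89 + 347 + 8.84 + 96.7 = 541.54

541.54 nN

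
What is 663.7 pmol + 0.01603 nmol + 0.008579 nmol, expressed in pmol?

In pmol:
  663.7 pmol → 663.7
  0.01603 nmol = 0.01603 × 10³ pmol = 16.03
  0.008579 nmol = 0.008579 × 10³ pmol = 8.579
Sum: 663.7 + 16.03 + 8.579 = 688.309

688.309 pmol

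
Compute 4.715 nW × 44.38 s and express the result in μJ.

0.2092517 μJ

4.715e-9 × 44.38 = 209.2517e-9 J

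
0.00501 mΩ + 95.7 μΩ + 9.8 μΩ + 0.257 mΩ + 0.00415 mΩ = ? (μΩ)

In μΩ:
  0.00501 mΩ = 0.00501e3 μΩ = 5.01
  95.7 μΩ → 95.7
  9.8 μΩ → 9.8
  0.257 mΩ = 0.257e3 μΩ = 257
  0.00415 mΩ = 0.00415e3 μΩ = 4.15
Sum: 5.01 + 95.7 + 9.8 + 257 + 4.15 = 371.66

371.66 μΩ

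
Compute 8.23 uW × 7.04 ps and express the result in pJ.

0.0000579392 pJ

8.23 × 10^-6 × 7.04 × 10^-12 = 57.9392 × 10^-18 J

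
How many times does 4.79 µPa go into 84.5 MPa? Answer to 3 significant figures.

(84.5e6) / (4.79e-6) = 17.64e12

17600000000000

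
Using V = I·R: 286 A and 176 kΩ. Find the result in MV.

286 × 176e3 = 50336e3 V

50.336 MV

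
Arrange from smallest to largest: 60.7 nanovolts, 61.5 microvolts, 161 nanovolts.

60.7 nanovolts < 161 nanovolts < 61.5 microvolts

60.7 nanovolts = 0.0000000607 volts
61.5 microvolts = 0.0000615 volts
161 nanovolts = 0.000000161 volts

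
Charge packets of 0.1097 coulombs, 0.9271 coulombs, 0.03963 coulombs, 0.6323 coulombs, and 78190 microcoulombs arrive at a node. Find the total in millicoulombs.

1786.92 millicoulombs

In millicoulombs:
  0.1097 coulombs = 0.1097 × 10³ millicoulombs = 109.7
  0.9271 coulombs = 0.9271 × 10³ millicoulombs = 927.1
  0.03963 coulombs = 0.03963 × 10³ millicoulombs = 39.63
  0.6323 coulombs = 0.6323 × 10³ millicoulombs = 632.3
  78190 microcoulombs = 78190 × 10⁻³ millicoulombs = 78.19
Sum: 109.7 + 927.1 + 39.63 + 632.3 + 78.19 = 1786.92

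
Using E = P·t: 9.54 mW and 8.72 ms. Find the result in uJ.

9.54 × 10^-3 × 8.72 × 10^-3 = 83.1888 × 10^-6 J

83.1888 uJ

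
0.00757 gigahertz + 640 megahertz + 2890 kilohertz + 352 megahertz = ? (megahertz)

1002.46 megahertz

In megahertz:
  0.00757 gigahertz = 0.00757 × 10³ megahertz = 7.57
  640 megahertz → 640
  2890 kilohertz = 2890 × 10⁻³ megahertz = 2.89
  352 megahertz → 352
Sum: 7.57 + 640 + 2.89 + 352 = 1002.46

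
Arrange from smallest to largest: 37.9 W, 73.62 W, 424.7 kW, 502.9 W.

37.9 W = 37.9 W
73.62 W = 73.62 W
424.7 kW = 424700 W
502.9 W = 502.9 W

37.9 W < 73.62 W < 502.9 W < 424.7 kW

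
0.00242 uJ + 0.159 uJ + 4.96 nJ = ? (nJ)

166.38 nJ

In nJ:
  0.00242 uJ = 0.00242 × 10^3 nJ = 2.42
  0.159 uJ = 0.159 × 10^3 nJ = 159
  4.96 nJ → 4.96
Sum: 2.42 + 159 + 4.96 = 166.38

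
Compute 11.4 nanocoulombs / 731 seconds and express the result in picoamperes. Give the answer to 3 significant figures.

15.6 picoamperes

(11.4 × 10⁻⁹) / (731) = 0.015595 × 10⁻⁹ A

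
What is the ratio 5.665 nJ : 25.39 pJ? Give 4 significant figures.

(5.665 × 10⁻⁹) / (25.39 × 10⁻¹²) = 0.22312 × 10³

223.1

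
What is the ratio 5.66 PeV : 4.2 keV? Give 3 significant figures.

1350000000000

(5.66 × 10¹⁵) / (4.2 × 10³) = 1.348 × 10¹²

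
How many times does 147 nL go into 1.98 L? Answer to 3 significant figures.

13500000

(1.98) / (147e-9) = 0.01347e9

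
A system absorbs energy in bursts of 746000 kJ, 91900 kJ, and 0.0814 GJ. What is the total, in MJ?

919.3 MJ

In MJ:
  746000 kJ = 746000 × 10^-3 MJ = 746
  91900 kJ = 91900 × 10^-3 MJ = 91.9
  0.0814 GJ = 0.0814 × 10^3 MJ = 81.4
Sum: 746 + 91.9 + 81.4 = 919.3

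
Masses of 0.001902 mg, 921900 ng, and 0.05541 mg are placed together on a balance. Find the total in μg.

In μg:
  0.001902 mg = 0.001902 × 10^3 μg = 1.902
  921900 ng = 921900 × 10^-3 μg = 921.9
  0.05541 mg = 0.05541 × 10^3 μg = 55.41
Sum: 1.902 + 921.9 + 55.41 = 979.212

979.212 μg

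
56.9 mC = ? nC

milli = 10^-3, nano = 10^-9; factor is 10^6.
56.9 × 10^6 = 56900000

56900000 nC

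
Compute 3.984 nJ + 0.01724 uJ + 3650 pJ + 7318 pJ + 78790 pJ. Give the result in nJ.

110.982 nJ

In nJ:
  3.984 nJ → 3.984
  0.01724 uJ = 0.01724 × 10^3 nJ = 17.24
  3650 pJ = 3650 × 10^-3 nJ = 3.65
  7318 pJ = 7318 × 10^-3 nJ = 7.318
  78790 pJ = 78790 × 10^-3 nJ = 78.79
Sum: 3.984 + 17.24 + 3.65 + 7.318 + 78.79 = 110.982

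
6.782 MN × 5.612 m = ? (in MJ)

38.060584 MJ

6.782 × 10⁶ × 5.612 = 38.060584 × 10⁶ J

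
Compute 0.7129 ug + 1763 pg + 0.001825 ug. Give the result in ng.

In ng:
  0.7129 ug = 0.7129e3 ng = 712.9
  1763 pg = 1763e-3 ng = 1.763
  0.001825 ug = 0.001825e3 ng = 1.825
Sum: 712.9 + 1.763 + 1.825 = 716.488

716.488 ng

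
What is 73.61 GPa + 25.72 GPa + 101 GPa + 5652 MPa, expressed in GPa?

205.982 GPa

In GPa:
  73.61 GPa → 73.61
  25.72 GPa → 25.72
  101 GPa → 101
  5652 MPa = 5652 × 10^-3 GPa = 5.652
Sum: 73.61 + 25.72 + 101 + 5.652 = 205.982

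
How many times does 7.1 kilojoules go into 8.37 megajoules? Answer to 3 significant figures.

1180

(8.37 × 10⁶) / (7.1 × 10³) = 1.179 × 10³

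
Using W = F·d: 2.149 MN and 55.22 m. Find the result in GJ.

0.11866778 GJ

2.149 × 10^6 × 55.22 = 118.66778 × 10^6 J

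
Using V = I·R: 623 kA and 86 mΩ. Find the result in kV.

53.578 kV

623e3 × 86e-3 = 53578 V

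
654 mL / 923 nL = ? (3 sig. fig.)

(654 × 10^-3) / (923 × 10^-9) = 0.7086 × 10^6

709000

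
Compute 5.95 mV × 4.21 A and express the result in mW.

5.95 × 10^-3 × 4.21 = 25.0495 × 10^-3 W

25.0495 mW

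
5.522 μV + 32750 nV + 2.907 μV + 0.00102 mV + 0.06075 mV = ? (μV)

102.949 μV

In μV:
  5.522 μV → 5.522
  32750 nV = 32750 × 10^-3 μV = 32.75
  2.907 μV → 2.907
  0.00102 mV = 0.00102 × 10^3 μV = 1.02
  0.06075 mV = 0.06075 × 10^3 μV = 60.75
Sum: 5.522 + 32.75 + 2.907 + 1.02 + 60.75 = 102.949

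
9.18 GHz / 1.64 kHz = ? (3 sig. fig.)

(9.18e9) / (1.64e3) = 5.598e6

5600000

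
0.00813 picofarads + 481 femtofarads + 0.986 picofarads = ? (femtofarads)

1475.13 femtofarads

In femtofarads:
  0.00813 picofarads = 0.00813e3 femtofarads = 8.13
  481 femtofarads → 481
  0.986 picofarads = 0.986e3 femtofarads = 986
Sum: 8.13 + 481 + 986 = 1475.13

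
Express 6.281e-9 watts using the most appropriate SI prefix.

6.281 nanowatts

= 6.281e-9 watts; 1e-9 is nano.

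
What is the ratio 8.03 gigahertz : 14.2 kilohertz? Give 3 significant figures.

565000

(8.03e9) / (14.2e3) = 0.5655e6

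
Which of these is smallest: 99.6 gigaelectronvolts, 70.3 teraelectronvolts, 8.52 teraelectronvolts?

99.6 gigaelectronvolts

99.6 gigaelectronvolts = 99600000000 electronvolts
70.3 teraelectronvolts = 70300000000000 electronvolts
8.52 teraelectronvolts = 8520000000000 electronvolts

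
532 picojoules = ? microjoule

0.000532 microjoules

pico = 10⁻¹², micro = 10⁻⁶; factor is 10⁻⁶.
532 × 10⁻⁶ = 0.000532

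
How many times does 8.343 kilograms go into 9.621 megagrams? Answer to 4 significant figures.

(9.621 × 10⁶) / (8.343 × 10³) = 1.1532 × 10³

1153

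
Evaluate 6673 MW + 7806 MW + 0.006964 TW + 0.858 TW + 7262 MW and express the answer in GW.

886.705 GW

In GW:
  6673 MW = 6673e-3 GW = 6.673
  7806 MW = 7806e-3 GW = 7.806
  0.006964 TW = 0.006964e3 GW = 6.964
  0.858 TW = 0.858e3 GW = 858
  7262 MW = 7262e-3 GW = 7.262
Sum: 6.673 + 7.806 + 6.964 + 858 + 7.262 = 886.705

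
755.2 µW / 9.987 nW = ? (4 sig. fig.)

(755.2 × 10⁻⁶) / (9.987 × 10⁻⁹) = 75.618 × 10³

75620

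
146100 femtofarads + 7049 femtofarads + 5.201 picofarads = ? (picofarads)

158.35 picofarads

In picofarads:
  146100 femtofarads = 146100e-3 picofarads = 146.1
  7049 femtofarads = 7049e-3 picofarads = 7.049
  5.201 picofarads → 5.201
Sum: 146.1 + 7.049 + 5.201 = 158.35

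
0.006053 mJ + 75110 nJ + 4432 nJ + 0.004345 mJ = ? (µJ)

In µJ:
  0.006053 mJ = 0.006053e3 µJ = 6.053
  75110 nJ = 75110e-3 µJ = 75.11
  4432 nJ = 4432e-3 µJ = 4.432
  0.004345 mJ = 0.004345e3 µJ = 4.345
Sum: 6.053 + 75.11 + 4.432 + 4.345 = 89.94

89.94 µJ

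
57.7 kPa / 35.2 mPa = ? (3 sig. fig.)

1640000

(57.7 × 10³) / (35.2 × 10⁻³) = 1.639 × 10⁶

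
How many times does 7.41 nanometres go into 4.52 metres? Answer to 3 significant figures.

(4.52) / (7.41 × 10⁻⁹) = 0.61 × 10⁹

610000000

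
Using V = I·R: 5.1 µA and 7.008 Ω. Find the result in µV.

35.7408 µV

5.1e-6 × 7.008 = 35.7408e-6 V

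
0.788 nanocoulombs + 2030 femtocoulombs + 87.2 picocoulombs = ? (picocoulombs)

In picocoulombs:
  0.788 nanocoulombs = 0.788e3 picocoulombs = 788
  2030 femtocoulombs = 2030e-3 picocoulombs = 2.03
  87.2 picocoulombs → 87.2
Sum: 788 + 2.03 + 87.2 = 877.23

877.23 picocoulombs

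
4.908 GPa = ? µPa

4908000000000000 µPa

giga = 10^9, micro = 10^-6; factor is 10^15.
4.908 × 10^15 = 4908000000000000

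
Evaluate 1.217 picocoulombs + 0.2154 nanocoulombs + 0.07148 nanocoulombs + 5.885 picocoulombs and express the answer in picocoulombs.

In picocoulombs:
  1.217 picocoulombs → 1.217
  0.2154 nanocoulombs = 0.2154 × 10^3 picocoulombs = 215.4
  0.07148 nanocoulombs = 0.07148 × 10^3 picocoulombs = 71.48
  5.885 picocoulombs → 5.885
Sum: 1.217 + 215.4 + 71.48 + 5.885 = 293.982

293.982 picocoulombs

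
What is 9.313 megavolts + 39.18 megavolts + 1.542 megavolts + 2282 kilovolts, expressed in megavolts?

In megavolts:
  9.313 megavolts → 9.313
  39.18 megavolts → 39.18
  1.542 megavolts → 1.542
  2282 kilovolts = 2282e-3 megavolts = 2.282
Sum: 9.313 + 39.18 + 1.542 + 2.282 = 52.317

52.317 megavolts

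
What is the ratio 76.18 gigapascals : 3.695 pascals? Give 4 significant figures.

(76.18 × 10^9) / (3.695) = 20.617 × 10^9

20620000000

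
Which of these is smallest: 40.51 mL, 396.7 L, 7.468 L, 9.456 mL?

40.51 mL = 0.04051 L
396.7 L = 396.7 L
7.468 L = 7.468 L
9.456 mL = 0.009456 L

9.456 mL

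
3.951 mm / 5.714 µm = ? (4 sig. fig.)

(3.951 × 10⁻³) / (5.714 × 10⁻⁶) = 0.69146 × 10³

691.5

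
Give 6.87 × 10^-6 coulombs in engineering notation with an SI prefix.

= 6.87 × 10^-6 coulombs; 10^-6 is micro.

6.87 microcoulombs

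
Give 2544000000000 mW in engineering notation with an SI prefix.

= 2.544 × 10⁹ W; 10⁹ is giga.

2.544 GW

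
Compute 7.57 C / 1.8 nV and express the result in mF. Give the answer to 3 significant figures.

4210000000000 mF

(7.57) / (1.8e-9) = 4.2056e9 F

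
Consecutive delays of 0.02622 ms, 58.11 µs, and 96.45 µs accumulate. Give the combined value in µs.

180.78 µs

In µs:
  0.02622 ms = 0.02622 × 10³ µs = 26.22
  58.11 µs → 58.11
  96.45 µs → 96.45
Sum: 26.22 + 58.11 + 96.45 = 180.78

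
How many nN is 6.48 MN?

6480000000000000 nN

mega = 10^6, nano = 10^-9; factor is 10^15.
6.48 × 10^15 = 6480000000000000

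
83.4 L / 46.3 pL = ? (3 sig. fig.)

(83.4) / (46.3 × 10⁻¹²) = 1.801 × 10¹²

1800000000000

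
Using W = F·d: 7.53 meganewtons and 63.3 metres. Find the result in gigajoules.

0.476649 gigajoules

7.53 × 10⁶ × 63.3 = 476.649 × 10⁶ J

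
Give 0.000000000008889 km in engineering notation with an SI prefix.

= 8.889 × 10⁻⁹ m; 10⁻⁹ is nano.

8.889 nm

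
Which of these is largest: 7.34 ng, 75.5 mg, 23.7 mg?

7.34 ng = 0.00000000734 g
75.5 mg = 0.0755 g
23.7 mg = 0.0237 g

75.5 mg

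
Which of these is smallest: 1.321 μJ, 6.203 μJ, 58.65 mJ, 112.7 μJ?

1.321 μJ

1.321 μJ = 0.000001321 J
6.203 μJ = 0.000006203 J
58.65 mJ = 0.05865 J
112.7 μJ = 0.0001127 J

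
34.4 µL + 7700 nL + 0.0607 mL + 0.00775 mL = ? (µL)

110.55 µL

In µL:
  34.4 µL → 34.4
  7700 nL = 7700 × 10⁻³ µL = 7.7
  0.0607 mL = 0.0607 × 10³ µL = 60.7
  0.00775 mL = 0.00775 × 10³ µL = 7.75
Sum: 34.4 + 7.7 + 60.7 + 7.75 = 110.55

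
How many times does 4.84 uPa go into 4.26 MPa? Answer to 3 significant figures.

880000000000

(4.26 × 10^6) / (4.84 × 10^-6) = 0.8802 × 10^12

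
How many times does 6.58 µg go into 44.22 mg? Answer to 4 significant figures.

(44.22 × 10^-3) / (6.58 × 10^-6) = 6.7204 × 10^3

6720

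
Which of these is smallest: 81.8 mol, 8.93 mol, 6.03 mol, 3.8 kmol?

6.03 mol

81.8 mol = 81.8 mol
8.93 mol = 8.93 mol
6.03 mol = 6.03 mol
3.8 kmol = 3800 mol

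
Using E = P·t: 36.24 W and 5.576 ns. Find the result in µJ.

0.20207424 µJ

36.24 × 5.576e-9 = 202.07424e-9 J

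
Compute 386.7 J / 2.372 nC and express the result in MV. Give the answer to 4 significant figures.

163000 MV

(386.7) / (2.372 × 10^-9) = 163.027 × 10^9 V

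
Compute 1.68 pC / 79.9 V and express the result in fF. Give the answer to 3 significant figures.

(1.68 × 10^-12) / (79.9) = 0.021026 × 10^-12 F

21.0 fF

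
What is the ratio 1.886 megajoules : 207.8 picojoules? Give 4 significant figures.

9076000000000000

(1.886e6) / (207.8e-12) = 0.009076e18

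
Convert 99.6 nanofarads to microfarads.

0.0996 microfarads

nano = 1e-9, micro = 1e-6; factor is 1e-3.
99.6 × 1e-3 = 0.0996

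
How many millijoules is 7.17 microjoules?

micro = 10⁻⁶, milli = 10⁻³; factor is 10⁻³.
7.17 × 10⁻³ = 0.00717

0.00717 millijoules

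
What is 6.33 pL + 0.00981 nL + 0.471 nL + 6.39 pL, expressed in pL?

493.53 pL

In pL:
  6.33 pL → 6.33
  0.00981 nL = 0.00981 × 10³ pL = 9.81
  0.471 nL = 0.471 × 10³ pL = 471
  6.39 pL → 6.39
Sum: 6.33 + 9.81 + 471 + 6.39 = 493.53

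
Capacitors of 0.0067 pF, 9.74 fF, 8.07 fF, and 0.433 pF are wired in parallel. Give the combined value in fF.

In fF:
  0.0067 pF = 0.0067e3 fF = 6.7
  9.74 fF → 9.74
  8.07 fF → 8.07
  0.433 pF = 0.433e3 fF = 433
Sum: 6.7 + 9.74 + 8.07 + 433 = 457.51

457.51 fF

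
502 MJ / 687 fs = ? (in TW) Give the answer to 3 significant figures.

(502 × 10^6) / (687 × 10^-15) = 0.73071 × 10^21 W

731000000 TW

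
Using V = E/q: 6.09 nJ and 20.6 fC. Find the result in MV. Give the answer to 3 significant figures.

0.296 MV

(6.09 × 10⁻⁹) / (20.6 × 10⁻¹⁵) = 0.29563 × 10⁶ V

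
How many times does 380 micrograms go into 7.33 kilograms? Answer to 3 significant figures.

19300000

(7.33 × 10^3) / (380 × 10^-6) = 0.01929 × 10^9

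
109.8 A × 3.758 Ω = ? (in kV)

0.4126284 kV

109.8 × 3.758 = 412.6284 V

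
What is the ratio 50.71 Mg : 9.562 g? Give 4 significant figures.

5303000

(50.71 × 10⁶) / (9.562) = 5.3033 × 10⁶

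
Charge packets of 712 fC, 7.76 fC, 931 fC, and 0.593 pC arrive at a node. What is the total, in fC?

In fC:
  712 fC → 712
  7.76 fC → 7.76
  931 fC → 931
  0.593 pC = 0.593 × 10^3 fC = 593
Sum: 712 + 7.76 + 931 + 593 = 2243.76

2243.76 fC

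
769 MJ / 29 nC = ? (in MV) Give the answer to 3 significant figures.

(769 × 10⁶) / (29 × 10⁻⁹) = 26.517 × 10¹⁵ V

26500000000 MV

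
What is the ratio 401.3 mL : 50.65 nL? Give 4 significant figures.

7923000

(401.3 × 10⁻³) / (50.65 × 10⁻⁹) = 7.923 × 10⁶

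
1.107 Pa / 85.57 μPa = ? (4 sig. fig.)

(1.107) / (85.57 × 10^-6) = 0.012937 × 10^6

12940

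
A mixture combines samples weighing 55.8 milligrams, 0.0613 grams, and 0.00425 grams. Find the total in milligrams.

121.35 milligrams

In milligrams:
  55.8 milligrams → 55.8
  0.0613 grams = 0.0613 × 10^3 milligrams = 61.3
  0.00425 grams = 0.00425 × 10^3 milligrams = 4.25
Sum: 55.8 + 61.3 + 4.25 = 121.35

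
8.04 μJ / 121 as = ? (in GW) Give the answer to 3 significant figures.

66.4 GW

(8.04 × 10^-6) / (121 × 10^-18) = 0.066446 × 10^12 W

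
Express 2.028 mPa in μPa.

milli = 1e-3, micro = 1e-6; factor is 1e3.
2.028 × 1e3 = 2028

2028 μPa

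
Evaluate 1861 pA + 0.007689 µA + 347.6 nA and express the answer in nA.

In nA:
  1861 pA = 1861 × 10⁻³ nA = 1.861
  0.007689 µA = 0.007689 × 10³ nA = 7.689
  347.6 nA → 347.6
Sum: 1.861 + 7.689 + 347.6 = 357.15

357.15 nA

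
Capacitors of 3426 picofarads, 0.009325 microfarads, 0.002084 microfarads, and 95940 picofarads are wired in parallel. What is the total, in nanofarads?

110.775 nanofarads

In nanofarads:
  3426 picofarads = 3426 × 10⁻³ nanofarads = 3.426
  0.009325 microfarads = 0.009325 × 10³ nanofarads = 9.325
  0.002084 microfarads = 0.002084 × 10³ nanofarads = 2.084
  95940 picofarads = 95940 × 10⁻³ nanofarads = 95.94
Sum: 3.426 + 9.325 + 2.084 + 95.94 = 110.775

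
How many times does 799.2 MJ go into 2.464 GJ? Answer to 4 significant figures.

(2.464 × 10^9) / (799.2 × 10^6) = 0.0030831 × 10^3

3.083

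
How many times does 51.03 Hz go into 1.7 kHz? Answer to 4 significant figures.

33.31

(1.7 × 10³) / (51.03) = 0.033314 × 10³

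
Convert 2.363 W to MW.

(no prefix) = 1e0, mega = 1e6; factor is 1e-6.
2.363 × 1e-6 = 0.000002363

0.000002363 MW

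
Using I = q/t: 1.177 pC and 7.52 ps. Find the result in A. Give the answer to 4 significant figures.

(1.177 × 10⁻¹²) / (7.52 × 10⁻¹²) = 0.156516 A

0.1565 A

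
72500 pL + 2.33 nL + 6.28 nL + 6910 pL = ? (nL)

88.02 nL

In nL:
  72500 pL = 72500e-3 nL = 72.5
  2.33 nL → 2.33
  6.28 nL → 6.28
  6910 pL = 6910e-3 nL = 6.91
Sum: 72.5 + 2.33 + 6.28 + 6.91 = 88.02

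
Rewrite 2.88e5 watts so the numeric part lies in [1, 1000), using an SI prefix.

= 288e3 watts; 1e3 is kilo.

288 kilowatts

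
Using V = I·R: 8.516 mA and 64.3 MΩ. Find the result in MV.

8.516e-3 × 64.3e6 = 547.5788e3 V

0.5475788 MV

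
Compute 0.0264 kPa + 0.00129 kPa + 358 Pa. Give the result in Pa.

385.69 Pa

In Pa:
  0.0264 kPa = 0.0264e3 Pa = 26.4
  0.00129 kPa = 0.00129e3 Pa = 1.29
  358 Pa → 358
Sum: 26.4 + 1.29 + 358 = 385.69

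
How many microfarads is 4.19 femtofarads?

0.00000000419 microfarads

femto = 1e-15, micro = 1e-6; factor is 1e-9.
4.19 × 1e-9 = 0.00000000419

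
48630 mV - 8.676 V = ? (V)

39.954 V

In V:
  48630 mV = 48630e-3 V = 48.63
  8.676 V → 8.676
Difference: 48.63 - 8.676 = 39.954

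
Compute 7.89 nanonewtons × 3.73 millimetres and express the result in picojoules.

7.89e-9 × 3.73e-3 = 29.4297e-12 J

29.4297 picojoules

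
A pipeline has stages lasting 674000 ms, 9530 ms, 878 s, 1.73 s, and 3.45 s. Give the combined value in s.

1566.71 s

In s:
  674000 ms = 674000 × 10⁻³ s = 674
  9530 ms = 9530 × 10⁻³ s = 9.53
  878 s → 878
  1.73 s → 1.73
  3.45 s → 3.45
Sum: 674 + 9.53 + 878 + 1.73 + 3.45 = 1566.71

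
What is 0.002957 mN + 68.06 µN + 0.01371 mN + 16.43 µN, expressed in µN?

101.157 µN

In µN:
  0.002957 mN = 0.002957 × 10³ µN = 2.957
  68.06 µN → 68.06
  0.01371 mN = 0.01371 × 10³ µN = 13.71
  16.43 µN → 16.43
Sum: 2.957 + 68.06 + 13.71 + 16.43 = 101.157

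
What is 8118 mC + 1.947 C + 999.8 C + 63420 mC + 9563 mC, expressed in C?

In C:
  8118 mC = 8118 × 10^-3 C = 8.118
  1.947 C → 1.947
  999.8 C → 999.8
  63420 mC = 63420 × 10^-3 C = 63.42
  9563 mC = 9563 × 10^-3 C = 9.563
Sum: 8.118 + 1.947 + 999.8 + 63.42 + 9.563 = 1082.848

1082.848 C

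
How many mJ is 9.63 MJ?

9630000000 mJ

mega = 1e6, milli = 1e-3; factor is 1e9.
9.63 × 1e9 = 9630000000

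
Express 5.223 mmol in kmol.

milli = 1e-3, kilo = 1e3; factor is 1e-6.
5.223 × 1e-6 = 0.000005223

0.000005223 kmol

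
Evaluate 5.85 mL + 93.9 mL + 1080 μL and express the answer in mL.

100.83 mL

In mL:
  5.85 mL → 5.85
  93.9 mL → 93.9
  1080 μL = 1080 × 10^-3 mL = 1.08
Sum: 5.85 + 93.9 + 1.08 = 100.83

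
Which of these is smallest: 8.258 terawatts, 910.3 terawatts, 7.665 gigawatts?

8.258 terawatts = 8258000000000 watts
910.3 terawatts = 910300000000000 watts
7.665 gigawatts = 7665000000 watts

7.665 gigawatts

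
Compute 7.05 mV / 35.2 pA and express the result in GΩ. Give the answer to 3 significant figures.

(7.05 × 10^-3) / (35.2 × 10^-12) = 0.20028 × 10^9 Ω

0.200 GΩ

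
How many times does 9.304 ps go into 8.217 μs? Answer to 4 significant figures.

(8.217 × 10⁻⁶) / (9.304 × 10⁻¹²) = 0.88317 × 10⁶

883200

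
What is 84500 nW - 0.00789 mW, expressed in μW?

In μW:
  84500 nW = 84500 × 10^-3 μW = 84.5
  0.00789 mW = 0.00789 × 10^3 μW = 7.89
Difference: 84.5 - 7.89 = 76.61

76.61 μW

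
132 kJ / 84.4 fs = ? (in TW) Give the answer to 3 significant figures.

1560000 TW

(132 × 10^3) / (84.4 × 10^-15) = 1.564 × 10^18 W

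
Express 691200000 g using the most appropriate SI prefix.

691.2 Mg

= 691.2 × 10^6 g; 10^6 is mega.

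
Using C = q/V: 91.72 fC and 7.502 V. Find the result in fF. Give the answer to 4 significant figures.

12.23 fF

(91.72 × 10⁻¹⁵) / (7.502) = 12.2261 × 10⁻¹⁵ F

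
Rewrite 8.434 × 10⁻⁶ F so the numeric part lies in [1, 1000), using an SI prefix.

= 8.434 × 10⁻⁶ F; 10⁻⁶ is micro.

8.434 μF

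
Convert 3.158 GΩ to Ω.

3158000000 Ω

giga = 1e9, (no prefix) = 1e0; factor is 1e9.
3.158 × 1e9 = 3158000000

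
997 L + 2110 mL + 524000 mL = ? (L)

1523.11 L

In L:
  997 L → 997
  2110 mL = 2110e-3 L = 2.11
  524000 mL = 524000e-3 L = 524
Sum: 997 + 2.11 + 524 = 1523.11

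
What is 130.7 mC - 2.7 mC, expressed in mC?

In mC:
  130.7 mC → 130.7
  2.7 mC → 2.7
Difference: 130.7 - 2.7 = 128

128 mC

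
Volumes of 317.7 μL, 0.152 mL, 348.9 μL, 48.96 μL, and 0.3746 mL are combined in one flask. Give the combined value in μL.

In μL:
  317.7 μL → 317.7
  0.152 mL = 0.152 × 10^3 μL = 152
  348.9 μL → 348.9
  48.96 μL → 48.96
  0.3746 mL = 0.3746 × 10^3 μL = 374.6
Sum: 317.7 + 152 + 348.9 + 48.96 + 374.6 = 1242.16

1242.16 μL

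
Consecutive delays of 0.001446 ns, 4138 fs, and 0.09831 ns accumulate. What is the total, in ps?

103.894 ps

In ps:
  0.001446 ns = 0.001446 × 10^3 ps = 1.446
  4138 fs = 4138 × 10^-3 ps = 4.138
  0.09831 ns = 0.09831 × 10^3 ps = 98.31
Sum: 1.446 + 4.138 + 98.31 = 103.894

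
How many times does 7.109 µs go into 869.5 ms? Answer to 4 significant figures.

122300

(869.5 × 10^-3) / (7.109 × 10^-6) = 122.31 × 10^3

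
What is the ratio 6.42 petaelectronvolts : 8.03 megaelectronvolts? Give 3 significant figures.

(6.42 × 10¹⁵) / (8.03 × 10⁶) = 0.7995 × 10⁹

800000000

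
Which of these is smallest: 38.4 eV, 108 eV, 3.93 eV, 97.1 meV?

97.1 meV

38.4 eV = 38.4 eV
108 eV = 108 eV
3.93 eV = 3.93 eV
97.1 meV = 0.0971 eV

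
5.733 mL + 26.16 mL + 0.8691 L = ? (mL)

900.993 mL

In mL:
  5.733 mL → 5.733
  26.16 mL → 26.16
  0.8691 L = 0.8691e3 mL = 869.1
Sum: 5.733 + 26.16 + 869.1 = 900.993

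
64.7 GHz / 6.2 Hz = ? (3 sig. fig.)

10400000000

(64.7 × 10^9) / (6.2) = 10.44 × 10^9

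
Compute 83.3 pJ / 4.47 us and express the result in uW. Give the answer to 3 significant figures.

18.6 uW

(83.3e-12) / (4.47e-6) = 18.635e-6 W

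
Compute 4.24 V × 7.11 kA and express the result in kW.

30.1464 kW

4.24 × 7.11 × 10³ = 30.1464 × 10³ W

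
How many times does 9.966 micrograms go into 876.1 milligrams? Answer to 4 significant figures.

(876.1 × 10^-3) / (9.966 × 10^-6) = 87.909 × 10^3

87910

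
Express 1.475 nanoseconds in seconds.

nano = 10⁻⁹, (no prefix) = 10⁰; factor is 10⁻⁹.
1.475 × 10⁻⁹ = 0.000000001475

0.000000001475 seconds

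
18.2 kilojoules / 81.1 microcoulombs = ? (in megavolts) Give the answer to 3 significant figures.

224 megavolts

(18.2 × 10³) / (81.1 × 10⁻⁶) = 0.22441 × 10⁹ V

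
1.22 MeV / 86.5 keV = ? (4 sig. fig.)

(1.22 × 10⁶) / (86.5 × 10³) = 0.014104 × 10³

14.10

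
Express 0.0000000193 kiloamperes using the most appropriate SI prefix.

19.3 microamperes

= 19.3 × 10⁻⁶ amperes; 10⁻⁶ is micro.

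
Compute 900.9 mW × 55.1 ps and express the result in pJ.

49.63959 pJ

900.9 × 10⁻³ × 55.1 × 10⁻¹² = 49639.59 × 10⁻¹⁵ J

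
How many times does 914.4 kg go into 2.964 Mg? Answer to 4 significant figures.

3.241

(2.964 × 10^6) / (914.4 × 10^3) = 0.0032415 × 10^3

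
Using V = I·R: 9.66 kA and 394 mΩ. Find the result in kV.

9.66 × 10^3 × 394 × 10^-3 = 3806.04 V

3.80604 kV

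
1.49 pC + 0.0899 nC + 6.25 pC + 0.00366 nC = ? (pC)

101.3 pC

In pC:
  1.49 pC → 1.49
  0.0899 nC = 0.0899 × 10^3 pC = 89.9
  6.25 pC → 6.25
  0.00366 nC = 0.00366 × 10^3 pC = 3.66
Sum: 1.49 + 89.9 + 6.25 + 3.66 = 101.3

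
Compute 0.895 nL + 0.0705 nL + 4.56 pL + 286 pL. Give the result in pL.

In pL:
  0.895 nL = 0.895 × 10³ pL = 895
  0.0705 nL = 0.0705 × 10³ pL = 70.5
  4.56 pL → 4.56
  286 pL → 286
Sum: 895 + 70.5 + 4.56 + 286 = 1256.06

1256.06 pL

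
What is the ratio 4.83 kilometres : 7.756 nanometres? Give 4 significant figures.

(4.83e3) / (7.756e-9) = 0.62274e12

622700000000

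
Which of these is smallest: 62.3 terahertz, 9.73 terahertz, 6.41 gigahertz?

62.3 terahertz = 62300000000000 hertz
9.73 terahertz = 9730000000000 hertz
6.41 gigahertz = 6410000000 hertz

6.41 gigahertz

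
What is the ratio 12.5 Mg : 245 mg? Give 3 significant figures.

(12.5 × 10⁶) / (245 × 10⁻³) = 0.05102 × 10⁹

51000000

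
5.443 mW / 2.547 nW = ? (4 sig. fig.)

2137000

(5.443 × 10⁻³) / (2.547 × 10⁻⁹) = 2.137 × 10⁶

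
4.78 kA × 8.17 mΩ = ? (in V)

4.78 × 10^3 × 8.17 × 10^-3 = 39.0526 V

39.0526 V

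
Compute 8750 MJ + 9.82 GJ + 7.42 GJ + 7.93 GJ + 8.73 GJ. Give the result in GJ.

In GJ:
  8750 MJ = 8750 × 10⁻³ GJ = 8.75
  9.82 GJ → 9.82
  7.42 GJ → 7.42
  7.93 GJ → 7.93
  8.73 GJ → 8.73
Sum: 8.75 + 9.82 + 7.42 + 7.93 + 8.73 = 42.65

42.65 GJ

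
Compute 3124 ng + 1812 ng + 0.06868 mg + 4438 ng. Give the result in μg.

In μg:
  3124 ng = 3124 × 10⁻³ μg = 3.124
  1812 ng = 1812 × 10⁻³ μg = 1.812
  0.06868 mg = 0.06868 × 10³ μg = 68.68
  4438 ng = 4438 × 10⁻³ μg = 4.438
Sum: 3.124 + 1.812 + 68.68 + 4.438 = 78.054

78.054 μg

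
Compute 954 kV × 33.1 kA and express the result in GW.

31.5774 GW

954e3 × 33.1e3 = 31577.4e6 W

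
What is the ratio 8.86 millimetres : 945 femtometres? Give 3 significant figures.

(8.86 × 10⁻³) / (945 × 10⁻¹⁵) = 0.009376 × 10¹²

9380000000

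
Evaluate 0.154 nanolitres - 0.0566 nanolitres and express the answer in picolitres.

In picolitres:
  0.154 nanolitres = 0.154 × 10³ picolitres = 154
  0.0566 nanolitres = 0.0566 × 10³ picolitres = 56.6
Difference: 154 - 56.6 = 97.4

97.4 picolitres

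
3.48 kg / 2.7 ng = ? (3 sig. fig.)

1290000000000

(3.48 × 10^3) / (2.7 × 10^-9) = 1.289 × 10^12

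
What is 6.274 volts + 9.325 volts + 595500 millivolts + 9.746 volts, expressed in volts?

620.845 volts

In volts:
  6.274 volts → 6.274
  9.325 volts → 9.325
  595500 millivolts = 595500e-3 volts = 595.5
  9.746 volts → 9.746
Sum: 6.274 + 9.325 + 595.5 + 9.746 = 620.845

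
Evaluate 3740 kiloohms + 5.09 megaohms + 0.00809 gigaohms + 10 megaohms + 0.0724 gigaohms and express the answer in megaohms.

In megaohms:
  3740 kiloohms = 3740 × 10⁻³ megaohms = 3.74
  5.09 megaohms → 5.09
  0.00809 gigaohms = 0.00809 × 10³ megaohms = 8.09
  10 megaohms → 10
  0.0724 gigaohms = 0.0724 × 10³ megaohms = 72.4
Sum: 3.74 + 5.09 + 8.09 + 10 + 72.4 = 99.32

99.32 megaohms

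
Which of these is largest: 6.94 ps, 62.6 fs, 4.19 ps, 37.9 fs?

6.94 ps

6.94 ps = 0.00000000000694 s
62.6 fs = 0.0000000000000626 s
4.19 ps = 0.00000000000419 s
37.9 fs = 0.0000000000000379 s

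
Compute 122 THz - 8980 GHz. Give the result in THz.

In THz:
  122 THz → 122
  8980 GHz = 8980 × 10^-3 THz = 8.98
Difference: 122 - 8.98 = 113.02

113.02 THz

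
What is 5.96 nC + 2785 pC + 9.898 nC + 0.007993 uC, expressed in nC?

In nC:
  5.96 nC → 5.96
  2785 pC = 2785 × 10^-3 nC = 2.785
  9.898 nC → 9.898
  0.007993 uC = 0.007993 × 10^3 nC = 7.993
Sum: 5.96 + 2.785 + 9.898 + 7.993 = 26.636

26.636 nC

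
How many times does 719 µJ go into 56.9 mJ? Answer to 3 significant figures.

79.1

(56.9 × 10⁻³) / (719 × 10⁻⁶) = 0.07914 × 10³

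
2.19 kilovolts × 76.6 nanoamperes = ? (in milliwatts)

2.19 × 10³ × 76.6 × 10⁻⁹ = 167.754 × 10⁻⁶ W

0.167754 milliwatts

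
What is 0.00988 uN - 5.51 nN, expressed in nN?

4.37 nN

In nN:
  0.00988 uN = 0.00988e3 nN = 9.88
  5.51 nN → 5.51
Difference: 9.88 - 5.51 = 4.37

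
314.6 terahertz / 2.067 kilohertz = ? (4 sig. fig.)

(314.6 × 10^12) / (2.067 × 10^3) = 152.2 × 10^9

152200000000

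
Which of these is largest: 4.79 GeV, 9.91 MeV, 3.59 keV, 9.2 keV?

4.79 GeV = 4790000000 eV
9.91 MeV = 9910000 eV
3.59 keV = 3590 eV
9.2 keV = 9200 eV

4.79 GeV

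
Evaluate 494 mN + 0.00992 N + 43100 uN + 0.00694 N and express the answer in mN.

553.96 mN

In mN:
  494 mN → 494
  0.00992 N = 0.00992e3 mN = 9.92
  43100 uN = 43100e-3 mN = 43.1
  0.00694 N = 0.00694e3 mN = 6.94
Sum: 494 + 9.92 + 43.1 + 6.94 = 553.96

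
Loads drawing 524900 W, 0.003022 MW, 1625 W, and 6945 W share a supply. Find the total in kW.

In kW:
  524900 W = 524900e-3 kW = 524.9
  0.003022 MW = 0.003022e3 kW = 3.022
  1625 W = 1625e-3 kW = 1.625
  6945 W = 6945e-3 kW = 6.945
Sum: 524.9 + 3.022 + 1.625 + 6.945 = 536.492

536.492 kW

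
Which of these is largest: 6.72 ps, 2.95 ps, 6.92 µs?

6.92 µs

6.72 ps = 0.00000000000672 s
2.95 ps = 0.00000000000295 s
6.92 µs = 0.00000692 s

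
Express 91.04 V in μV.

(no prefix) = 1e0, micro = 1e-6; factor is 1e6.
91.04 × 1e6 = 91040000

91040000 μV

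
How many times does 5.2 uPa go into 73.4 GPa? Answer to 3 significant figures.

14100000000000000

(73.4e9) / (5.2e-6) = 14.12e15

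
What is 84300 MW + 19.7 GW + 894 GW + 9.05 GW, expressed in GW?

In GW:
  84300 MW = 84300 × 10^-3 GW = 84.3
  19.7 GW → 19.7
  894 GW → 894
  9.05 GW → 9.05
Sum: 84.3 + 19.7 + 894 + 9.05 = 1007.05

1007.05 GW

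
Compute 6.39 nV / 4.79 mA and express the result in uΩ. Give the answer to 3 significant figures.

(6.39 × 10⁻⁹) / (4.79 × 10⁻³) = 1.334 × 10⁻⁶ Ω

1.33 uΩ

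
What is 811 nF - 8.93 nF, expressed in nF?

In nF:
  811 nF → 811
  8.93 nF → 8.93
Difference: 811 - 8.93 = 802.07

802.07 nF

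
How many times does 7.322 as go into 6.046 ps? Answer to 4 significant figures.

(6.046 × 10^-12) / (7.322 × 10^-18) = 0.82573 × 10^6

825700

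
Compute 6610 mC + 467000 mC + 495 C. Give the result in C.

968.61 C

In C:
  6610 mC = 6610 × 10^-3 C = 6.61
  467000 mC = 467000 × 10^-3 C = 467
  495 C → 495
Sum: 6.61 + 467 + 495 = 968.61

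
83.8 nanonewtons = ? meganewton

0.0000000000000838 meganewtons

nano = 1e-9, mega = 1e6; factor is 1e-15.
83.8 × 1e-15 = 0.0000000000000838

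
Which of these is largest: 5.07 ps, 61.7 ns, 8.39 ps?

61.7 ns

5.07 ps = 0.00000000000507 s
61.7 ns = 0.0000000617 s
8.39 ps = 0.00000000000839 s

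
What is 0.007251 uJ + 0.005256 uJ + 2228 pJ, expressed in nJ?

In nJ:
  0.007251 uJ = 0.007251 × 10^3 nJ = 7.251
  0.005256 uJ = 0.005256 × 10^3 nJ = 5.256
  2228 pJ = 2228 × 10^-3 nJ = 2.228
Sum: 7.251 + 5.256 + 2.228 = 14.735

14.735 nJ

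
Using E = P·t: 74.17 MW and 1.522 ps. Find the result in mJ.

0.11288674 mJ

74.17 × 10^6 × 1.522 × 10^-12 = 112.88674 × 10^-6 J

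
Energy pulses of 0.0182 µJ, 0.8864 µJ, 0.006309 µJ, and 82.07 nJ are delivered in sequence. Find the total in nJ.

992.979 nJ

In nJ:
  0.0182 µJ = 0.0182e3 nJ = 18.2
  0.8864 µJ = 0.8864e3 nJ = 886.4
  0.006309 µJ = 0.006309e3 nJ = 6.309
  82.07 nJ → 82.07
Sum: 18.2 + 886.4 + 6.309 + 82.07 = 992.979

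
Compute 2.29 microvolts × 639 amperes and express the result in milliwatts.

2.29 × 10⁻⁶ × 639 = 1463.31 × 10⁻⁶ W

1.46331 milliwatts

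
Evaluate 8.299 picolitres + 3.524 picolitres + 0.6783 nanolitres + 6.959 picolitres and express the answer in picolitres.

697.082 picolitres

In picolitres:
  8.299 picolitres → 8.299
  3.524 picolitres → 3.524
  0.6783 nanolitres = 0.6783 × 10^3 picolitres = 678.3
  6.959 picolitres → 6.959
Sum: 8.299 + 3.524 + 678.3 + 6.959 = 697.082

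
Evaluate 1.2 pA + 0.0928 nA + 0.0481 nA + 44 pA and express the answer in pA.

186.1 pA

In pA:
  1.2 pA → 1.2
  0.0928 nA = 0.0928e3 pA = 92.8
  0.0481 nA = 0.0481e3 pA = 48.1
  44 pA → 44
Sum: 1.2 + 92.8 + 48.1 + 44 = 186.1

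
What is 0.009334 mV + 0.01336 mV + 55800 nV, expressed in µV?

In µV:
  0.009334 mV = 0.009334e3 µV = 9.334
  0.01336 mV = 0.01336e3 µV = 13.36
  55800 nV = 55800e-3 µV = 55.8
Sum: 9.334 + 13.36 + 55.8 = 78.494

78.494 µV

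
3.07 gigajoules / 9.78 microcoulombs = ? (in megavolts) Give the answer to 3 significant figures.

314000000 megavolts

(3.07 × 10⁹) / (9.78 × 10⁻⁶) = 0.31391 × 10¹⁵ V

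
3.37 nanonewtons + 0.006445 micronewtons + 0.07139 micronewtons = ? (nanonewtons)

In nanonewtons:
  3.37 nanonewtons → 3.37
  0.006445 micronewtons = 0.006445 × 10^3 nanonewtons = 6.445
  0.07139 micronewtons = 0.07139 × 10^3 nanonewtons = 71.39
Sum: 3.37 + 6.445 + 71.39 = 81.205

81.205 nanonewtons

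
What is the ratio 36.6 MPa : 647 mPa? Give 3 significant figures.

(36.6 × 10⁶) / (647 × 10⁻³) = 0.05657 × 10⁹

56600000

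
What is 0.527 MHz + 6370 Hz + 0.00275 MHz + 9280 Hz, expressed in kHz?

In kHz:
  0.527 MHz = 0.527e3 kHz = 527
  6370 Hz = 6370e-3 kHz = 6.37
  0.00275 MHz = 0.00275e3 kHz = 2.75
  9280 Hz = 9280e-3 kHz = 9.28
Sum: 527 + 6.37 + 2.75 + 9.28 = 545.4

545.4 kHz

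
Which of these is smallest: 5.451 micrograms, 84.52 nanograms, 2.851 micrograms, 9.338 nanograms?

5.451 micrograms = 0.000005451 grams
84.52 nanograms = 0.00000008452 grams
2.851 micrograms = 0.000002851 grams
9.338 nanograms = 0.000000009338 grams

9.338 nanograms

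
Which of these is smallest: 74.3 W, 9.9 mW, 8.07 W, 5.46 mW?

5.46 mW

74.3 W = 74.3 W
9.9 mW = 0.0099 W
8.07 W = 8.07 W
5.46 mW = 0.00546 W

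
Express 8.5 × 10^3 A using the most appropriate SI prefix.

8.5 kA

= 8.5 × 10^3 A; 10^3 is kilo.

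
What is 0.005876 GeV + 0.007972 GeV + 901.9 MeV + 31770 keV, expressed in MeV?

In MeV:
  0.005876 GeV = 0.005876e3 MeV = 5.876
  0.007972 GeV = 0.007972e3 MeV = 7.972
  901.9 MeV → 901.9
  31770 keV = 31770e-3 MeV = 31.77
Sum: 5.876 + 7.972 + 901.9 + 31.77 = 947.518

947.518 MeV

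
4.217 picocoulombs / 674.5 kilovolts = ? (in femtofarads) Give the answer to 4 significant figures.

(4.217 × 10^-12) / (674.5 × 10^3) = 0.00625204 × 10^-15 F

0.006252 femtofarads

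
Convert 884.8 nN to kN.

nano = 1e-9, kilo = 1e3; factor is 1e-12.
884.8 × 1e-12 = 0.0000000008848

0.0000000008848 kN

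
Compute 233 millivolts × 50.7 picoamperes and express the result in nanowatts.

0.0118131 nanowatts

233 × 10⁻³ × 50.7 × 10⁻¹² = 11813.1 × 10⁻¹⁵ W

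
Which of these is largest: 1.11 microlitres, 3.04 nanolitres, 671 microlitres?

1.11 microlitres = 0.00000111 litres
3.04 nanolitres = 0.00000000304 litres
671 microlitres = 0.000671 litres

671 microlitres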